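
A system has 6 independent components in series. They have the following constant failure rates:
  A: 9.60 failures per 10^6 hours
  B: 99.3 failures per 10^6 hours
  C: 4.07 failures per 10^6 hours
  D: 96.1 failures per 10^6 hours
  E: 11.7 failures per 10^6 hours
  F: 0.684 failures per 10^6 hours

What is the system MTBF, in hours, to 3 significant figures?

4520

Series of exponential components: λ_sys = Σ λ_i
λ_sys = 0.00000960 + 0.0000993 + 0.00000407 + 0.0000961 + 0.0000117 + 0.000000684 = 2.2145e-04 /h
MTBF = 1 / λ_sys = 4520 h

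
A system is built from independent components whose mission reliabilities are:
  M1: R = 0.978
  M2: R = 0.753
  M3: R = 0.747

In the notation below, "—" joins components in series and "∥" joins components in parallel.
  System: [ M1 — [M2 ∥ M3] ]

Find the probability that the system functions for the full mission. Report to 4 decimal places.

Parallel (M2 and M3): 1 − (1 − 0.753000)(1 − 0.747000) = 0.937509
Series (M1 and [0.937509]): 0.978000 × 0.937509 = 0.9169

0.9169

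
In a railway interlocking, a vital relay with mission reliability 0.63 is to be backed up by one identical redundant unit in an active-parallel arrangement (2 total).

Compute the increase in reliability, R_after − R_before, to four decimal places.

0.2331

R_before = 0.63
R_after = 1 − (1 − 0.63)^2 = 0.8631
ΔR = 0.8631 − 0.63 = 0.2331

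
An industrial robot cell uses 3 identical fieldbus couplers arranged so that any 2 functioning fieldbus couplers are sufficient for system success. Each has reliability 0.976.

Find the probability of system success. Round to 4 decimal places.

0.9983

R = Σ_{i=2}^{3} C(3,i) p^i (1−p)^{3−i} with p = 0.976
C(3,2)·0.976^2·0.024^1 = 0.068585
C(3,3)·0.976^3·0.024^0 = 0.929714
Sum = 0.9983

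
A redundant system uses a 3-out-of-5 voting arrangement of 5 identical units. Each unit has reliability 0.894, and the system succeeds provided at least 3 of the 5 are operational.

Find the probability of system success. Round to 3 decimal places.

R = Σ_{i=3}^{5} C(5,i) p^i (1−p)^{5−i} with p = 0.894
C(5,3)·0.894^3·0.106^2 = 0.08028
C(5,4)·0.894^4·0.106^1 = 0.33855
C(5,5)·0.894^5·0.106^0 = 0.57107
Sum = 0.990

0.990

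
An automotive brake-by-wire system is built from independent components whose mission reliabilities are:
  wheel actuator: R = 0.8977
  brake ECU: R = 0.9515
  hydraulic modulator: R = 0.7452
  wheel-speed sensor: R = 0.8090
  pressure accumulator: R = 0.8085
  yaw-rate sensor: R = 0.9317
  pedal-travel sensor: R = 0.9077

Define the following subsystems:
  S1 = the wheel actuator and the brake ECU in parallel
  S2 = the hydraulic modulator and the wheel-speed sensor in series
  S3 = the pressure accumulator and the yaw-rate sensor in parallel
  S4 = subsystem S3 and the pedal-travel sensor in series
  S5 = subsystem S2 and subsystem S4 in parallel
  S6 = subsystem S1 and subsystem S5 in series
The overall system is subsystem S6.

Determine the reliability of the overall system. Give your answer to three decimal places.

Parallel (wheel actuator and brake ECU): 1 − (1 − 0.89770)(1 − 0.95150) = 0.99504
Series (hydraulic modulator and wheel-speed sensor): 0.74520 × 0.80900 = 0.60287
Parallel (pressure accumulator and yaw-rate sensor): 1 − (1 − 0.80850)(1 − 0.93170) = 0.98692
Series ([0.98692] and pedal-travel sensor): 0.98692 × 0.90770 = 0.89583
Parallel ([0.60287] and [0.89583]): 1 − (1 − 0.60287)(1 − 0.89583) = 0.95863
Series ([0.99504] and [0.95863]): 0.99504 × 0.95863 = 0.954

0.954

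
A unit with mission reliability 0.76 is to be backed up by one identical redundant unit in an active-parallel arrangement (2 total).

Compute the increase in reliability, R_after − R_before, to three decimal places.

0.182

R_before = 0.76
R_after = 1 − (1 − 0.76)^2 = 0.942
ΔR = 0.942 − 0.76 = 0.182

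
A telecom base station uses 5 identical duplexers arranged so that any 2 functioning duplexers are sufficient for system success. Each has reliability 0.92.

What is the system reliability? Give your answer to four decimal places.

0.9998

R = Σ_{i=2}^{5} C(5,i) p^i (1−p)^{5−i} with p = 0.92
C(5,2)·0.92^2·0.08^3 = 0.004334
C(5,3)·0.92^3·0.08^2 = 0.049836
C(5,4)·0.92^4·0.08^1 = 0.286557
C(5,5)·0.92^5·0.08^0 = 0.659082
Sum = 0.9998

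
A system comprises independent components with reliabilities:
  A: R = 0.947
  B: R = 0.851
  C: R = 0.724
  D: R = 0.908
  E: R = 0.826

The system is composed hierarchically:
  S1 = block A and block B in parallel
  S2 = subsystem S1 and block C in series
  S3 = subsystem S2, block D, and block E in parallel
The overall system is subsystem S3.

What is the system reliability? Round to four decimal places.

0.9955

Parallel (A and B): 1 − (1 − 0.947000)(1 − 0.851000) = 0.992103
Series ([0.992103] and C): 0.992103 × 0.724000 = 0.718283
Parallel ([0.718283], D, and E): 1 − (1 − 0.718283)(1 − 0.908000)(1 − 0.826000) = 0.9955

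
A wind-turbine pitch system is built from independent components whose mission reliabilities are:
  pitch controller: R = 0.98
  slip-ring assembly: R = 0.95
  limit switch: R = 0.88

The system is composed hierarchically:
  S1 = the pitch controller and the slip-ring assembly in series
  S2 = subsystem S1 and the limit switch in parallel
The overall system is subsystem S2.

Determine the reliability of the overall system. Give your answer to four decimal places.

Series (pitch controller and slip-ring assembly): 0.980000 × 0.950000 = 0.931000
Parallel ([0.931000] and limit switch): 1 − (1 − 0.931000)(1 − 0.880000) = 0.9917

0.9917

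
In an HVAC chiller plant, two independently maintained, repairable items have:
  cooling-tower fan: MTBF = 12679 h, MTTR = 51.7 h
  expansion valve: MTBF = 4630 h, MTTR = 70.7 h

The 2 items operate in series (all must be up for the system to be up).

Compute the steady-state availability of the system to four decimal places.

A(cooling-tower fan) = MTBF/(MTBF+MTTR) = 12679/(12679+51.7) = 0.995939
A(expansion valve) = MTBF/(MTBF+MTTR) = 4630/(4630+70.7) = 0.984960
Series availability: 0.995939 × 0.984960 = 0.9810

0.9810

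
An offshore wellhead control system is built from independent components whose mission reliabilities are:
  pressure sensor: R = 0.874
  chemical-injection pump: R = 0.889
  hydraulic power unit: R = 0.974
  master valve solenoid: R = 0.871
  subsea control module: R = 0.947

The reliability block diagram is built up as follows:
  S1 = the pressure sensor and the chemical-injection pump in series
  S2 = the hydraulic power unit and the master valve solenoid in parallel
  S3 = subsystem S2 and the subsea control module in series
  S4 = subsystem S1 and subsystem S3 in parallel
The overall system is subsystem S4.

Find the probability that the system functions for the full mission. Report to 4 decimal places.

0.9875

Series (pressure sensor and chemical-injection pump): 0.874000 × 0.889000 = 0.776986
Parallel (hydraulic power unit and master valve solenoid): 1 − (1 − 0.974000)(1 − 0.871000) = 0.996646
Series ([0.996646] and subsea control module): 0.996646 × 0.947000 = 0.943824
Parallel ([0.776986] and [0.943824]): 1 − (1 − 0.776986)(1 − 0.943824) = 0.9875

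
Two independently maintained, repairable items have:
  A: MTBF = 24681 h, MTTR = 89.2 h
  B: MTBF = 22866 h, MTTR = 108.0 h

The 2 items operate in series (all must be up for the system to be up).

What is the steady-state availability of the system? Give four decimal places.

0.9917

A(A) = MTBF/(MTBF+MTTR) = 24681/(24681+89.2) = 0.996399
A(B) = MTBF/(MTBF+MTTR) = 22866/(22866+108.0) = 0.995299
Series availability: 0.996399 × 0.995299 = 0.9917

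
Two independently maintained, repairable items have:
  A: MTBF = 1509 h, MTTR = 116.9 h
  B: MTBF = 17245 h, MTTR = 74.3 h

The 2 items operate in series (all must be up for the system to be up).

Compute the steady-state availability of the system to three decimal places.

0.924

A(A) = MTBF/(MTBF+MTTR) = 1509/(1509+116.9) = 0.928101
A(B) = MTBF/(MTBF+MTTR) = 17245/(17245+74.3) = 0.995710
Series availability: 0.928101 × 0.995710 = 0.924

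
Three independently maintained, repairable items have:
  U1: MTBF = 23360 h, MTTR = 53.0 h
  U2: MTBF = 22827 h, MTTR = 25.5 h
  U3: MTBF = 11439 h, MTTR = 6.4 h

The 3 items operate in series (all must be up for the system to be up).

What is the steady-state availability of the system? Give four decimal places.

0.9961

A(U1) = MTBF/(MTBF+MTTR) = 23360/(23360+53.0) = 0.997736
A(U2) = MTBF/(MTBF+MTTR) = 22827/(22827+25.5) = 0.998884
A(U3) = MTBF/(MTBF+MTTR) = 11439/(11439+6.4) = 0.999441
Series availability: 0.997736 × 0.998884 × 0.999441 = 0.9961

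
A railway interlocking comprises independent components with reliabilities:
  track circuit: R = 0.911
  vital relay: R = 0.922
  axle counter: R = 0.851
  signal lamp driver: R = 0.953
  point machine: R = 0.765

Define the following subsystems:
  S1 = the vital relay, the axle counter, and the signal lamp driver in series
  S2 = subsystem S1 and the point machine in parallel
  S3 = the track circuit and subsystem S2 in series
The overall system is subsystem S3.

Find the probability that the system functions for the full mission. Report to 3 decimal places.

Series (vital relay, axle counter, and signal lamp driver): 0.92200 × 0.85100 × 0.95300 = 0.74774
Parallel ([0.74774] and point machine): 1 − (1 − 0.74774)(1 − 0.76500) = 0.94072
Series (track circuit and [0.94072]): 0.91100 × 0.94072 = 0.857

0.857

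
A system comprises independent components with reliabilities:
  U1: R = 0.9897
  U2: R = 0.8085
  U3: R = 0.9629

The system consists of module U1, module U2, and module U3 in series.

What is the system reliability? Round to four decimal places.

0.7705

Series (U1, U2, and U3): 0.989700 × 0.808500 × 0.962900 = 0.7705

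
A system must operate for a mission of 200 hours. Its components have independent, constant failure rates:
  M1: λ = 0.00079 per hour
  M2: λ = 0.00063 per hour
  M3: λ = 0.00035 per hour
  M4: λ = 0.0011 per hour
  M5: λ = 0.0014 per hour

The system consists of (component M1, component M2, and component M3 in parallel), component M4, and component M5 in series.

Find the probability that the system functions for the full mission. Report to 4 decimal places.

0.6058

R(M1) = exp(−0.00079 × 200) = 0.853850
R(M2) = exp(−0.00063 × 200) = 0.881615
R(M3) = exp(−0.00035 × 200) = 0.932394
R(M4) = exp(−0.0011 × 200) = 0.802519
R(M5) = exp(−0.0014 × 200) = 0.755784
Parallel (M1, M2, and M3): 1 − (1 − 0.853850)(1 − 0.881615)(1 − 0.932394) = 0.998830
Series ([0.998830], M4, and M5): 0.998830 × 0.802519 × 0.755784 = 0.6058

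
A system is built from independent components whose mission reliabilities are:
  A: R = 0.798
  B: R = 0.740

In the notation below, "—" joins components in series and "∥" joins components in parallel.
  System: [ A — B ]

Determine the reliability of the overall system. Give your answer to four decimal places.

0.5905

Series (A and B): 0.798000 × 0.740000 = 0.5905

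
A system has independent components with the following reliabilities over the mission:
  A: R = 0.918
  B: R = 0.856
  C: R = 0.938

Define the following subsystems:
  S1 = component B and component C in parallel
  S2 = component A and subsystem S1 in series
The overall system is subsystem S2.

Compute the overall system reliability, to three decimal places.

0.910

Parallel (B and C): 1 − (1 − 0.85600)(1 − 0.93800) = 0.99107
Series (A and [0.99107]): 0.91800 × 0.99107 = 0.910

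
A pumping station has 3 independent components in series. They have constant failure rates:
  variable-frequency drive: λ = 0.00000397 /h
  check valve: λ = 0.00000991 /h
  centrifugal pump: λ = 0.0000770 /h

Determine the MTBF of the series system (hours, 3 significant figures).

11000

Series of exponential components: λ_sys = Σ λ_i
λ_sys = 0.00000397 + 0.00000991 + 0.0000770 = 9.0880e-05 /h
MTBF = 1 / λ_sys = 11000 h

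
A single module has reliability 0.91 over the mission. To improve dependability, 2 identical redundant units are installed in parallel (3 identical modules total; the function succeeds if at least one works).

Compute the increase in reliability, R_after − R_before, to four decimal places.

R_before = 0.91
R_after = 1 − (1 − 0.91)^3 = 0.9993
ΔR = 0.9993 − 0.91 = 0.0893

0.0893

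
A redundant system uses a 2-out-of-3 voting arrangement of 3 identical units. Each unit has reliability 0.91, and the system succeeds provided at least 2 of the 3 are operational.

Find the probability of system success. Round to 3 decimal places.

0.977

R = Σ_{i=2}^{3} C(3,i) p^i (1−p)^{3−i} with p = 0.91
C(3,2)·0.91^2·0.09^1 = 0.22359
C(3,3)·0.91^3·0.09^0 = 0.75357
Sum = 0.977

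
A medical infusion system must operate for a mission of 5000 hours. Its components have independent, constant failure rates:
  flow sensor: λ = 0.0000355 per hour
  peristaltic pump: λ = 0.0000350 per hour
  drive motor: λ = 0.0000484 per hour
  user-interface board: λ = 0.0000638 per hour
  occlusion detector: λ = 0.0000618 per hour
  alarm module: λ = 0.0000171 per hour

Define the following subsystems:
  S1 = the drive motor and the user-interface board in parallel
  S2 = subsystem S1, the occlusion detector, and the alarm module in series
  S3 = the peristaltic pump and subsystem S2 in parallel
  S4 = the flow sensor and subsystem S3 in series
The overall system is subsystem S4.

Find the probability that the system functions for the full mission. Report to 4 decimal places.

0.7882

R(flow sensor) = exp(−0.0000355 × 5000) = 0.837361
R(peristaltic pump) = exp(−0.0000350 × 5000) = 0.839457
R(drive motor) = exp(−0.0000484 × 5000) = 0.785056
R(user-interface board) = exp(−0.0000638 × 5000) = 0.726876
R(occlusion detector) = exp(−0.0000618 × 5000) = 0.734181
R(alarm module) = exp(−0.0000171 × 5000) = 0.918053
Parallel (drive motor and user-interface board): 1 − (1 − 0.785056)(1 − 0.726876) = 0.941294
Series ([0.941294], occlusion detector, and alarm module): 0.941294 × 0.734181 × 0.918053 = 0.634448
Parallel (peristaltic pump and [0.634448]): 1 − (1 − 0.839457)(1 − 0.634448) = 0.941313
Series (flow sensor and [0.941313]): 0.837361 × 0.941313 = 0.7882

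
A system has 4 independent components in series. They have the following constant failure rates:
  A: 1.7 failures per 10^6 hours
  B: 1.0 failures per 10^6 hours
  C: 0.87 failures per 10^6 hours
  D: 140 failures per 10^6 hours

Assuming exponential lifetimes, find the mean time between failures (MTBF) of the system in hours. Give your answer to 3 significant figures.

Series of exponential components: λ_sys = Σ λ_i
λ_sys = 0.0000017 + 0.0000010 + 0.00000087 + 0.00014 = 1.4357e-04 /h
MTBF = 1 / λ_sys = 6970 h

6970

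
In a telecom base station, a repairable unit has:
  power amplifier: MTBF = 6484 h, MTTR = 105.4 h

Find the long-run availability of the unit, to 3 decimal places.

0.984

A(power amplifier) = MTBF/(MTBF+MTTR) = 6484/(6484+105.4) = 0.984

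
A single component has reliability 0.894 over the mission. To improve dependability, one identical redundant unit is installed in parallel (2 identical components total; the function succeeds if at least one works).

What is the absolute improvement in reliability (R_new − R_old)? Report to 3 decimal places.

0.095

R_before = 0.894
R_after = 1 − (1 − 0.894)^2 = 0.989
ΔR = 0.989 − 0.894 = 0.095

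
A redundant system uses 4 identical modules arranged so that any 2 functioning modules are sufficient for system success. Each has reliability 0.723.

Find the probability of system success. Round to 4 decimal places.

R = Σ_{i=2}^{4} C(4,i) p^i (1−p)^{4−i} with p = 0.723
C(4,2)·0.723^2·0.277^2 = 0.240651
C(4,3)·0.723^3·0.277^1 = 0.418750
C(4,4)·0.723^4·0.277^0 = 0.273246
Sum = 0.9326

0.9326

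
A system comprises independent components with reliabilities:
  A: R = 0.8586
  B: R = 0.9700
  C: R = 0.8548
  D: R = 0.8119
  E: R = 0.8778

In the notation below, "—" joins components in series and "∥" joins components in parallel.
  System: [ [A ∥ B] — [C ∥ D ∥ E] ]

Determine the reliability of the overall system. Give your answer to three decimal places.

Parallel (A and B): 1 − (1 − 0.85860)(1 − 0.97000) = 0.99576
Parallel (C, D, and E): 1 − (1 − 0.85480)(1 − 0.81190)(1 − 0.87780) = 0.99666
Series ([0.99576] and [0.99666]): 0.99576 × 0.99666 = 0.992

0.992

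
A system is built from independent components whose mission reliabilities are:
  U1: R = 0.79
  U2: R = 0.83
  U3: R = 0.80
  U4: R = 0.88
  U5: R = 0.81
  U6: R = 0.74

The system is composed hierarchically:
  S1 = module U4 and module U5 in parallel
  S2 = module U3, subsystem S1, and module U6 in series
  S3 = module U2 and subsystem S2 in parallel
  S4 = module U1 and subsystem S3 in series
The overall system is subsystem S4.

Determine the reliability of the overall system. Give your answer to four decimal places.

0.7334

Parallel (U4 and U5): 1 − (1 − 0.880000)(1 − 0.810000) = 0.977200
Series (U3, [0.977200], and U6): 0.800000 × 0.977200 × 0.740000 = 0.578502
Parallel (U2 and [0.578502]): 1 − (1 − 0.830000)(1 − 0.578502) = 0.928345
Series (U1 and [0.928345]): 0.790000 × 0.928345 = 0.7334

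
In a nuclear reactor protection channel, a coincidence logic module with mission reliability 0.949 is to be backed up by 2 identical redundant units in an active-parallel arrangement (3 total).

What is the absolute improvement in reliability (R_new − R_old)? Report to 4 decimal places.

R_before = 0.949
R_after = 1 − (1 − 0.949)^3 = 0.9999
ΔR = 0.9999 − 0.949 = 0.0509

0.0509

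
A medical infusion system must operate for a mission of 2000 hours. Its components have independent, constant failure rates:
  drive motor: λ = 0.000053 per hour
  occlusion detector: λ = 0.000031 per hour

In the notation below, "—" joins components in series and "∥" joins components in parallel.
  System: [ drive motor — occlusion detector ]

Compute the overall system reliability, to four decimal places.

0.8454

R(drive motor) = exp(−0.000053 × 2000) = 0.899425
R(occlusion detector) = exp(−0.000031 × 2000) = 0.939883
Series (drive motor and occlusion detector): 0.899425 × 0.939883 = 0.8454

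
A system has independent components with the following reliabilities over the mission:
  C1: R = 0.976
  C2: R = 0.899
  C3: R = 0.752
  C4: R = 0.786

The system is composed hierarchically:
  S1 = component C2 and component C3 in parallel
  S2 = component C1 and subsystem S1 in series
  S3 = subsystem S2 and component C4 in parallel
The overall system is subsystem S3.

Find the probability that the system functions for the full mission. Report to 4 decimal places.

0.9896

Parallel (C2 and C3): 1 − (1 − 0.899000)(1 − 0.752000) = 0.974952
Series (C1 and [0.974952]): 0.976000 × 0.974952 = 0.951553
Parallel ([0.951553] and C4): 1 − (1 − 0.951553)(1 − 0.786000) = 0.9896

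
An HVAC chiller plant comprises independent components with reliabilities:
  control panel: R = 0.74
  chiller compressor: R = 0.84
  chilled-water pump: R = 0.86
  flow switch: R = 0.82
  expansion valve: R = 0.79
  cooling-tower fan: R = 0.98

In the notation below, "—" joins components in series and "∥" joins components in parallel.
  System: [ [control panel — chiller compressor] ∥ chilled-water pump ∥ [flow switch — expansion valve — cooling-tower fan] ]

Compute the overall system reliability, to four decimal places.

0.9807

Series (control panel and chiller compressor): 0.740000 × 0.840000 = 0.621600
Series (flow switch, expansion valve, and cooling-tower fan): 0.820000 × 0.790000 × 0.980000 = 0.634844
Parallel ([0.621600], chilled-water pump, and [0.634844]): 1 − (1 − 0.621600)(1 − 0.860000)(1 − 0.634844) = 0.9807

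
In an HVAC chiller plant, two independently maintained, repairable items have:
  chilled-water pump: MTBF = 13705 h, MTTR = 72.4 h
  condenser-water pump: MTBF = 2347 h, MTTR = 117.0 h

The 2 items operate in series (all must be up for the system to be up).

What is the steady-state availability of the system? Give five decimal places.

A(chilled-water pump) = MTBF/(MTBF+MTTR) = 13705/(13705+72.4) = 0.994745
A(condenser-water pump) = MTBF/(MTBF+MTTR) = 2347/(2347+117.0) = 0.952516
Series availability: 0.994745 × 0.952516 = 0.94751

0.94751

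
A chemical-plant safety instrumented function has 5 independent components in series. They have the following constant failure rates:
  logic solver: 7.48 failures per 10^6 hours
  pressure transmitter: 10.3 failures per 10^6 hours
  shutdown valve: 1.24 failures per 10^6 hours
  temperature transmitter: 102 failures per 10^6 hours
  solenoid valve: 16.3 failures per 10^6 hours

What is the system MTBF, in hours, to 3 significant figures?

Series of exponential components: λ_sys = Σ λ_i
λ_sys = 0.00000748 + 0.0000103 + 0.00000124 + 0.000102 + 0.0000163 = 1.3732e-04 /h
MTBF = 1 / λ_sys = 7280 h

7280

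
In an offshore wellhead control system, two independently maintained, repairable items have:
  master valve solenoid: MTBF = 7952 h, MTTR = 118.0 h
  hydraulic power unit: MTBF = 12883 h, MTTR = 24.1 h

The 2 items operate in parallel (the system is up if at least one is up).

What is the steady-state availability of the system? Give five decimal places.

A(master valve solenoid) = MTBF/(MTBF+MTTR) = 7952/(7952+118.0) = 0.985378
A(hydraulic power unit) = MTBF/(MTBF+MTTR) = 12883/(12883+24.1) = 0.998133
Parallel availability: 1 − (1 − 0.985378)(1 − 0.998133) = 0.99997

0.99997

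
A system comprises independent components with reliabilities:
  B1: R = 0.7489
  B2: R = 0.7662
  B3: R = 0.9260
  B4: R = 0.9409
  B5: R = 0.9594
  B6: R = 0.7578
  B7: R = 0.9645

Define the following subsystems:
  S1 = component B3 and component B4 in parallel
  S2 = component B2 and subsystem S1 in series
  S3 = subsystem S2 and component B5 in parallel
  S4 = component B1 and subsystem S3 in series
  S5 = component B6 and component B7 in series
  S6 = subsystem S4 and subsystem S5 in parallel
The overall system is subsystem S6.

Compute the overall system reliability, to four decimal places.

Parallel (B3 and B4): 1 − (1 − 0.926000)(1 − 0.940900) = 0.995627
Series (B2 and [0.995627]): 0.766200 × 0.995627 = 0.762849
Parallel ([0.762849] and B5): 1 − (1 − 0.762849)(1 − 0.959400) = 0.990372
Series (B1 and [0.990372]): 0.748900 × 0.990372 = 0.741690
Series (B6 and B7): 0.757800 × 0.964500 = 0.730898
Parallel ([0.741690] and [0.730898]): 1 − (1 − 0.741690)(1 − 0.730898) = 0.9305

0.9305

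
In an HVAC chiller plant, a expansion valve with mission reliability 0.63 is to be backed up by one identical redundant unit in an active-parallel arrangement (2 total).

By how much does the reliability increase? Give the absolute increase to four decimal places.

0.2331

R_before = 0.63
R_after = 1 − (1 − 0.63)^2 = 0.8631
ΔR = 0.8631 − 0.63 = 0.2331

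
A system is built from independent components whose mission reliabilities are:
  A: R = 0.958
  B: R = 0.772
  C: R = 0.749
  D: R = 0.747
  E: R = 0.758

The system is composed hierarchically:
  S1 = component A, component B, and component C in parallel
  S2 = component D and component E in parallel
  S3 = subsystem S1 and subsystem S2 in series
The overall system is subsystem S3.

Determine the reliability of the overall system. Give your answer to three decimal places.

Parallel (A, B, and C): 1 − (1 − 0.95800)(1 − 0.77200)(1 − 0.74900) = 0.99760
Parallel (D and E): 1 − (1 − 0.74700)(1 − 0.75800) = 0.93877
Series ([0.99760] and [0.93877]): 0.99760 × 0.93877 = 0.937

0.937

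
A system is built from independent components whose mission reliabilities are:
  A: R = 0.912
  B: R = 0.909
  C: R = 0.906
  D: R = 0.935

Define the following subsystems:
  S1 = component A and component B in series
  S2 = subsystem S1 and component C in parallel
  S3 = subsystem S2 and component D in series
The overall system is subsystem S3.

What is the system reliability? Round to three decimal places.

Series (A and B): 0.91200 × 0.90900 = 0.82901
Parallel ([0.82901] and C): 1 − (1 − 0.82901)(1 − 0.90600) = 0.98393
Series ([0.98393] and D): 0.98393 × 0.93500 = 0.920

0.920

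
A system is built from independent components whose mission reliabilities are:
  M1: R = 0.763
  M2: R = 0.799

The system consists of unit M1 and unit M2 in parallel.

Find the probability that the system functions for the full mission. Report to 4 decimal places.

0.9524

Parallel (M1 and M2): 1 − (1 − 0.763000)(1 − 0.799000) = 0.9524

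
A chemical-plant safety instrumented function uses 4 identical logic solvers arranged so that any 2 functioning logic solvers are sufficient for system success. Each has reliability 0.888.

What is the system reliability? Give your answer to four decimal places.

R = Σ_{i=2}^{4} C(4,i) p^i (1−p)^{4−i} with p = 0.888
C(4,2)·0.888^2·0.112^2 = 0.059349
C(4,3)·0.888^3·0.112^1 = 0.313702
C(4,4)·0.888^4·0.112^0 = 0.621802
Sum = 0.9949

0.9949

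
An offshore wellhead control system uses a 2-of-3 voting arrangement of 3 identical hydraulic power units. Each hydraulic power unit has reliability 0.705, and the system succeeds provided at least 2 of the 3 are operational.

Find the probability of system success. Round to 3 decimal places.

R = Σ_{i=2}^{3} C(3,i) p^i (1−p)^{3−i} with p = 0.705
C(3,2)·0.705^2·0.295^1 = 0.43987
C(3,3)·0.705^3·0.295^0 = 0.35040
Sum = 0.790

0.790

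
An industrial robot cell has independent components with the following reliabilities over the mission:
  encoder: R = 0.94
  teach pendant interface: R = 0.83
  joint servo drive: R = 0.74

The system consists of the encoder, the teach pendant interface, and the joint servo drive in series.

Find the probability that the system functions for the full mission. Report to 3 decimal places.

0.577

Series (encoder, teach pendant interface, and joint servo drive): 0.94000 × 0.83000 × 0.74000 = 0.577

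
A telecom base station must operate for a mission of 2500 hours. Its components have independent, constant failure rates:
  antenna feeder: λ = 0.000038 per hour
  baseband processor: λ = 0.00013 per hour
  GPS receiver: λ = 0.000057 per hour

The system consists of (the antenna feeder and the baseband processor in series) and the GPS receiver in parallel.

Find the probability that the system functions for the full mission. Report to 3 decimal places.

0.954

R(antenna feeder) = exp(−0.000038 × 2500) = 0.90937
R(baseband processor) = exp(−0.00013 × 2500) = 0.72253
R(GPS receiver) = exp(−0.000057 × 2500) = 0.86719
Series (antenna feeder and baseband processor): 0.90937 × 0.72253 = 0.65705
Parallel ([0.65705] and GPS receiver): 1 − (1 − 0.65705)(1 − 0.86719) = 0.954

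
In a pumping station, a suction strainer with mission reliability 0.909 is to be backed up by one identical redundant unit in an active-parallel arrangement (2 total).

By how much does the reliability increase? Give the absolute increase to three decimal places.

R_before = 0.909
R_after = 1 − (1 − 0.909)^2 = 0.992
ΔR = 0.992 − 0.909 = 0.083

0.083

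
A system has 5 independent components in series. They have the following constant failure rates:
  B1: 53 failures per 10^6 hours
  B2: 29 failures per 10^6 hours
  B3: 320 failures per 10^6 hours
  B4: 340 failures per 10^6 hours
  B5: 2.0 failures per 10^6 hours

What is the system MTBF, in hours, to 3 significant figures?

1340

Series of exponential components: λ_sys = Σ λ_i
λ_sys = 0.000053 + 0.000029 + 0.00032 + 0.00034 + 0.0000020 = 7.4400e-04 /h
MTBF = 1 / λ_sys = 1340 h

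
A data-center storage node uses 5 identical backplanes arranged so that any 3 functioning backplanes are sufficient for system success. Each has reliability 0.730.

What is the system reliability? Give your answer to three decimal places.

0.874

R = Σ_{i=3}^{5} C(5,i) p^i (1−p)^{5−i} with p = 0.730
C(5,3)·0.730^3·0.270^2 = 0.28359
C(5,4)·0.730^4·0.270^1 = 0.38338
C(5,5)·0.730^5·0.270^0 = 0.20731
Sum = 0.874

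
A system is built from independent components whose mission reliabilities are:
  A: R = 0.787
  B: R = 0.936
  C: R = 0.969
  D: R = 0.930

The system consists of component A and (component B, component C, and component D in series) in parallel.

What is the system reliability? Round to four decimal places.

0.9667

Series (B, C, and D): 0.936000 × 0.969000 × 0.930000 = 0.843495
Parallel (A and [0.843495]): 1 − (1 − 0.787000)(1 − 0.843495) = 0.9667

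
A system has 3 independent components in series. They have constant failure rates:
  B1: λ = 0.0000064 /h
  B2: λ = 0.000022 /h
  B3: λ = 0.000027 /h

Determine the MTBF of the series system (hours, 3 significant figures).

Series of exponential components: λ_sys = Σ λ_i
λ_sys = 0.0000064 + 0.000022 + 0.000027 = 5.5400e-05 /h
MTBF = 1 / λ_sys = 18100 h

18100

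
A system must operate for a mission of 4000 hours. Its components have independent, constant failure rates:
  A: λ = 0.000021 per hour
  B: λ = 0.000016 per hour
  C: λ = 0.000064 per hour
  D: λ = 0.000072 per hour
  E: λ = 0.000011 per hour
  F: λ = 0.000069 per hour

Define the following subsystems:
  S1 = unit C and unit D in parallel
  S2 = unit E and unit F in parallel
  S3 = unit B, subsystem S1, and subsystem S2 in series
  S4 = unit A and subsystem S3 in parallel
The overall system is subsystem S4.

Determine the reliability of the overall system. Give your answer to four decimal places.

0.9900

R(A) = exp(−0.000021 × 4000) = 0.919431
R(B) = exp(−0.000016 × 4000) = 0.938005
R(C) = exp(−0.000064 × 4000) = 0.774142
R(D) = exp(−0.000072 × 4000) = 0.749762
R(E) = exp(−0.000011 × 4000) = 0.956954
R(F) = exp(−0.000069 × 4000) = 0.758813
Parallel (C and D): 1 − (1 − 0.774142)(1 − 0.749762) = 0.943482
Parallel (E and F): 1 − (1 − 0.956954)(1 − 0.758813) = 0.989618
Series (B, [0.943482], and [0.989618]): 0.938005 × 0.943482 × 0.989618 = 0.875803
Parallel (A and [0.875803]): 1 − (1 − 0.919431)(1 − 0.875803) = 0.9900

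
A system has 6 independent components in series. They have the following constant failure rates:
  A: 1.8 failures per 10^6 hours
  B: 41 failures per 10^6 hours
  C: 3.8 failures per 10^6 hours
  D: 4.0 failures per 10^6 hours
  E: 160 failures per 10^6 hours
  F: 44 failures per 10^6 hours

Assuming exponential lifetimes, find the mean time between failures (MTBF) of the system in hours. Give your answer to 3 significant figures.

Series of exponential components: λ_sys = Σ λ_i
λ_sys = 0.0000018 + 0.000041 + 0.0000038 + 0.0000040 + 0.00016 + 0.000044 = 2.5460e-04 /h
MTBF = 1 / λ_sys = 3930 h

3930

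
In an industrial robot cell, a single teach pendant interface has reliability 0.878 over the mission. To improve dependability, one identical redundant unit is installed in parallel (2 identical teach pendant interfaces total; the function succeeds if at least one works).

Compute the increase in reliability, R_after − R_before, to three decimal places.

0.107

R_before = 0.878
R_after = 1 − (1 − 0.878)^2 = 0.985
ΔR = 0.985 − 0.878 = 0.107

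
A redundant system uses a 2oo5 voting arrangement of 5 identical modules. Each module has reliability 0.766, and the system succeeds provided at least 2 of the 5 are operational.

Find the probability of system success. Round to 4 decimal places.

R = Σ_{i=2}^{5} C(5,i) p^i (1−p)^{5−i} with p = 0.766
C(5,2)·0.766^2·0.234^3 = 0.075180
C(5,3)·0.766^3·0.234^2 = 0.246104
C(5,4)·0.766^4·0.234^1 = 0.402811
C(5,5)·0.766^5·0.234^0 = 0.263720
Sum = 0.9878

0.9878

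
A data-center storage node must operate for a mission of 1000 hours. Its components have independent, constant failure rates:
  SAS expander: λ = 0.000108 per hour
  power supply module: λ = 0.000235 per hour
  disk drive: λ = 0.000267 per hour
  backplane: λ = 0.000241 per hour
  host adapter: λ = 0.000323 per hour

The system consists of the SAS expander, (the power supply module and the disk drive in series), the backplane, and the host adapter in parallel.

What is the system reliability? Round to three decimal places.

0.998

R(SAS expander) = exp(−0.000108 × 1000) = 0.89763
R(power supply module) = exp(−0.000235 × 1000) = 0.79057
R(disk drive) = exp(−0.000267 × 1000) = 0.76567
R(backplane) = exp(−0.000241 × 1000) = 0.78584
R(host adapter) = exp(−0.000323 × 1000) = 0.72397
Series (power supply module and disk drive): 0.79057 × 0.76567 = 0.60532
Parallel (SAS expander, [0.60532], backplane, and host adapter): 1 − (1 − 0.89763)(1 − 0.60532)(1 − 0.78584)(1 − 0.72397) = 0.998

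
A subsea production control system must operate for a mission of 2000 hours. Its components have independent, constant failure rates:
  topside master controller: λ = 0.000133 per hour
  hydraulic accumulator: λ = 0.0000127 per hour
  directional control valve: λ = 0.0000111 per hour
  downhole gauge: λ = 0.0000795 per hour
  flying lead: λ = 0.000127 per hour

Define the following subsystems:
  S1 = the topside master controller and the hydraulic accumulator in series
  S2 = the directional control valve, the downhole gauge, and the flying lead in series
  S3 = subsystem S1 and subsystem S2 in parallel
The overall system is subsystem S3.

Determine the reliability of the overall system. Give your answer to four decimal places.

0.9108

R(topside master controller) = exp(−0.000133 × 2000) = 0.766439
R(hydraulic accumulator) = exp(−0.0000127 × 2000) = 0.974920
R(directional control valve) = exp(−0.0000111 × 2000) = 0.978045
R(downhole gauge) = exp(−0.0000795 × 2000) = 0.852996
R(flying lead) = exp(−0.000127 × 2000) = 0.775692
Series (topside master controller and hydraulic accumulator): 0.766439 × 0.974920 = 0.747217
Series (directional control valve, downhole gauge, and flying lead): 0.978045 × 0.852996 × 0.775692 = 0.647135
Parallel ([0.747217] and [0.647135]): 1 − (1 − 0.747217)(1 − 0.647135) = 0.9108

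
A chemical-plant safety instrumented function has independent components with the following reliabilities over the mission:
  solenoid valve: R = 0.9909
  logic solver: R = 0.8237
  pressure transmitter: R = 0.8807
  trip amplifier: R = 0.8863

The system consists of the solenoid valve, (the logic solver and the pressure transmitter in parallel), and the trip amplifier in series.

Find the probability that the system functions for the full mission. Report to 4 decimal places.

0.8598

Parallel (logic solver and pressure transmitter): 1 − (1 − 0.823700)(1 − 0.880700) = 0.978967
Series (solenoid valve, [0.978967], and trip amplifier): 0.990900 × 0.978967 × 0.886300 = 0.8598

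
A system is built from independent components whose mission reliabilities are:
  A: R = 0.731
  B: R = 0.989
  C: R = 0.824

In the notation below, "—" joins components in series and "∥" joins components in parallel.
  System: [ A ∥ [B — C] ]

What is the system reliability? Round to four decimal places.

Series (B and C): 0.989000 × 0.824000 = 0.814936
Parallel (A and [0.814936]): 1 − (1 − 0.731000)(1 − 0.814936) = 0.9502

0.9502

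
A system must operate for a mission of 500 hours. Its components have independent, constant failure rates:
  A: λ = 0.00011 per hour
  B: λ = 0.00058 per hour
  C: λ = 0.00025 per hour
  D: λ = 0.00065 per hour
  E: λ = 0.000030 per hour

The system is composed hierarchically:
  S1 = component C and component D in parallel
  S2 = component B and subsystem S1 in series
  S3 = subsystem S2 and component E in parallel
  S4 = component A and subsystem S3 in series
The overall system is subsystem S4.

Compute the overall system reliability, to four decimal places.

0.9426

R(A) = exp(−0.00011 × 500) = 0.946485
R(B) = exp(−0.00058 × 500) = 0.748264
R(C) = exp(−0.00025 × 500) = 0.882497
R(D) = exp(−0.00065 × 500) = 0.722527
R(E) = exp(−0.000030 × 500) = 0.985112
Parallel (C and D): 1 − (1 − 0.882497)(1 − 0.722527) = 0.967396
Series (B and [0.967396]): 0.748264 × 0.967396 = 0.723868
Parallel ([0.723868] and E): 1 − (1 − 0.723868)(1 − 0.985112) = 0.995889
Series (A and [0.995889]): 0.946485 × 0.995889 = 0.9426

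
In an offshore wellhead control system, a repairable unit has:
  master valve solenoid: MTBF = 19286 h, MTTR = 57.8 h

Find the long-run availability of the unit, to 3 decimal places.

A(master valve solenoid) = MTBF/(MTBF+MTTR) = 19286/(19286+57.8) = 0.997

0.997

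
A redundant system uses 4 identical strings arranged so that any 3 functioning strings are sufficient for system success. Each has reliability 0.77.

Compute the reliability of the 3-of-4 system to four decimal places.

0.7715

R = Σ_{i=3}^{4} C(4,i) p^i (1−p)^{4−i} with p = 0.77
C(4,3)·0.77^3·0.23^1 = 0.420010
C(4,4)·0.77^4·0.23^0 = 0.351530
Sum = 0.7715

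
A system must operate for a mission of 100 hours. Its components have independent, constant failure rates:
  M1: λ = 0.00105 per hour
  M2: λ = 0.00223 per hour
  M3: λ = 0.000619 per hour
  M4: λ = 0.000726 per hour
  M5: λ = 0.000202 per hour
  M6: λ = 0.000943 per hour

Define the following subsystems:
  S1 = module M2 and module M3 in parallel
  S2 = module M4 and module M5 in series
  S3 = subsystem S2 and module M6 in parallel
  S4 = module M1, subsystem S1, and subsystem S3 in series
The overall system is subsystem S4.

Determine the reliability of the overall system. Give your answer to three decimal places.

R(M1) = exp(−0.00105 × 100) = 0.90032
R(M2) = exp(−0.00223 × 100) = 0.80011
R(M3) = exp(−0.000619 × 100) = 0.93998
R(M4) = exp(−0.000726 × 100) = 0.92997
R(M5) = exp(−0.000202 × 100) = 0.98000
R(M6) = exp(−0.000943 × 100) = 0.91001
Parallel (M2 and M3): 1 − (1 − 0.80011)(1 − 0.93998) = 0.98800
Series (M4 and M5): 0.92997 × 0.98000 = 0.91137
Parallel ([0.91137] and M6): 1 − (1 − 0.91137)(1 − 0.91001) = 0.99202
Series (M1, [0.98800], and [0.99202]): 0.90032 × 0.98800 × 0.99202 = 0.882

0.882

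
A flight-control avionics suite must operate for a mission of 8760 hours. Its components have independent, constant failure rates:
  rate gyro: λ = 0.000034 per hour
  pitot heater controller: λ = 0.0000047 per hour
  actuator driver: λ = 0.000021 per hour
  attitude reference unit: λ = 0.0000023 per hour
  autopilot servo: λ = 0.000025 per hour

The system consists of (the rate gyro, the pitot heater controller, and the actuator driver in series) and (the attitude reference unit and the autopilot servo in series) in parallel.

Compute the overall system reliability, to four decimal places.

0.9134

R(rate gyro) = exp(−0.000034 × 8760) = 0.742420
R(pitot heater controller) = exp(−0.0000047 × 8760) = 0.959664
R(actuator driver) = exp(−0.000021 × 8760) = 0.831969
R(attitude reference unit) = exp(−0.0000023 × 8760) = 0.980054
R(autopilot servo) = exp(−0.000025 × 8760) = 0.803322
Series (rate gyro, pitot heater controller, and actuator driver): 0.742420 × 0.959664 × 0.831969 = 0.592756
Series (attitude reference unit and autopilot servo): 0.980054 × 0.803322 = 0.787299
Parallel ([0.592756] and [0.787299]): 1 − (1 − 0.592756)(1 − 0.787299) = 0.9134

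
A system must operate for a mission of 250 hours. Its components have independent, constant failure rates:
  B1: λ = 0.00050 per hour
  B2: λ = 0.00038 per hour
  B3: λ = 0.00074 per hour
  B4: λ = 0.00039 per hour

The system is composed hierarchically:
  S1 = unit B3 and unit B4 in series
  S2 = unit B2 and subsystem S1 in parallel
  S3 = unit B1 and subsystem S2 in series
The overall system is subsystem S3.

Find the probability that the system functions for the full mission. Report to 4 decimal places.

0.8628

R(B1) = exp(−0.00050 × 250) = 0.882497
R(B2) = exp(−0.00038 × 250) = 0.909373
R(B3) = exp(−0.00074 × 250) = 0.831104
R(B4) = exp(−0.00039 × 250) = 0.907102
Series (B3 and B4): 0.831104 × 0.907102 = 0.753896
Parallel (B2 and [0.753896]): 1 − (1 − 0.909373)(1 − 0.753896) = 0.977696
Series (B1 and [0.977696]): 0.882497 × 0.977696 = 0.8628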